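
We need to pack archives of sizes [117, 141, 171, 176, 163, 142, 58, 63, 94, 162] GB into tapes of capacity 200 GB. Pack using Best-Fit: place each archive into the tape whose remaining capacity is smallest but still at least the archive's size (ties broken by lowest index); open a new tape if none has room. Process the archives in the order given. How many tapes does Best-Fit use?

tape 1: place 117 GB, 83 GB left
tape 2: place 141 GB, 59 GB left
tape 3: place 171 GB, 29 GB left
tape 4: place 176 GB, 24 GB left
tape 5: place 163 GB, 37 GB left
tape 6: place 142 GB, 58 GB left
tape 6: place 58 GB, 0 GB left
tape 1: place 63 GB, 20 GB left
tape 7: place 94 GB, 106 GB left
tape 8: place 162 GB, 38 GB left

8 tapes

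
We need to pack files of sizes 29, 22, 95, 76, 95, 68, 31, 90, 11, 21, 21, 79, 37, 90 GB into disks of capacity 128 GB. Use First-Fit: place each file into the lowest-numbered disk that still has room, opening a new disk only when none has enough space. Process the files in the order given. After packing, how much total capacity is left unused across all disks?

131

Put 29 GB in disk 1; 99 GB remain.
Put 22 GB in disk 1; 77 GB remain.
Put 95 GB in disk 2; 33 GB remain.
Put 76 GB in disk 1; 1 GB remain.
Put 95 GB in disk 3; 33 GB remain.
Put 68 GB in disk 4; 60 GB remain.
Put 31 GB in disk 2; 2 GB remain.
Put 90 GB in disk 5; 38 GB remain.
Put 11 GB in disk 3; 22 GB remain.
Put 21 GB in disk 3; 1 GB remain.
Put 21 GB in disk 4; 39 GB remain.
Put 79 GB in disk 6; 49 GB remain.
Put 37 GB in disk 4; 2 GB remain.
Put 90 GB in disk 7; 38 GB remain.
7 disks × 128 GB = 896 GB; used 765 GB; unused 131 GB.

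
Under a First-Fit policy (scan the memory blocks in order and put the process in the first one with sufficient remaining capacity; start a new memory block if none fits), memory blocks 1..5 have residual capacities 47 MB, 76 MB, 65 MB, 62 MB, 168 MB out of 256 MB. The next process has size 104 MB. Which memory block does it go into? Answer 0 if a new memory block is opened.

5

Memory blocks with room: memory block 5 (168 MB).
The first with room is memory block 5.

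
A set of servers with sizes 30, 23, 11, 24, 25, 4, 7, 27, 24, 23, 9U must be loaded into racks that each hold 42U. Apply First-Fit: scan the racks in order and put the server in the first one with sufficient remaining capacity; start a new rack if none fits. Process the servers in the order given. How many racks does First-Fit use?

Put 30U in rack 1; 12U remain.
Put 23U in rack 2; 19U remain.
Put 11U in rack 1; 1U remain.
Put 24U in rack 3; 18U remain.
Put 25U in rack 4; 17U remain.
Put 4U in rack 2; 15U remain.
Put 7U in rack 2; 8U remain.
Put 27U in rack 5; 15U remain.
Put 24U in rack 6; 18U remain.
Put 23U in rack 7; 19U remain.
Put 9U in rack 3; 9U remain.

7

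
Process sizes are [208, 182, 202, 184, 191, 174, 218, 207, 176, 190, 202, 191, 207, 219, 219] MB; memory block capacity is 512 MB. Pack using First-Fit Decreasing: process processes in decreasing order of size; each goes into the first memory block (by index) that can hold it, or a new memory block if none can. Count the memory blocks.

Sorted descending: 219, 219, 218, 208, 207, 207, 202, 202, 191, 191, 190, 184, 182, 176, 174.
memory block 1: place 219 MB, 293 MB left
memory block 1: place 219 MB, 74 MB left
memory block 2: place 218 MB, 294 MB left
memory block 2: place 208 MB, 86 MB left
memory block 3: place 207 MB, 305 MB left
memory block 3: place 207 MB, 98 MB left
memory block 4: place 202 MB, 310 MB left
memory block 4: place 202 MB, 108 MB left
memory block 5: place 191 MB, 321 MB left
memory block 5: place 191 MB, 130 MB left
memory block 6: place 190 MB, 322 MB left
memory block 6: place 184 MB, 138 MB left
memory block 7: place 182 MB, 330 MB left
memory block 7: place 176 MB, 154 MB left
memory block 8: place 174 MB, 338 MB left
Final memory blocks: [219,219] [218,208] [207,207] [202,202] [191,191] [190,184] [182,176] [174].

8 memory blocks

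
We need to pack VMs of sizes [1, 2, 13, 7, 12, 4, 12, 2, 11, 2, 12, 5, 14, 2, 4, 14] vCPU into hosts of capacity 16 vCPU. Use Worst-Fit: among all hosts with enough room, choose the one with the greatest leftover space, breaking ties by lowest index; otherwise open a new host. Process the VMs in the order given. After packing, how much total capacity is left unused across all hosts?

27

Put 1 vCPU in host 1; 15 vCPU remain.
Put 2 vCPU in host 1; 13 vCPU remain.
Put 13 vCPU in host 1; 0 vCPU remain.
Put 7 vCPU in host 2; 9 vCPU remain.
Put 12 vCPU in host 3; 4 vCPU remain.
Put 4 vCPU in host 2; 5 vCPU remain.
Put 12 vCPU in host 4; 4 vCPU remain.
Put 2 vCPU in host 2; 3 vCPU remain.
Put 11 vCPU in host 5; 5 vCPU remain.
Put 2 vCPU in host 5; 3 vCPU remain.
Put 12 vCPU in host 6; 4 vCPU remain.
Put 5 vCPU in host 7; 11 vCPU remain.
Put 14 vCPU in host 8; 2 vCPU remain.
Put 2 vCPU in host 7; 9 vCPU remain.
Put 4 vCPU in host 7; 5 vCPU remain.
Put 14 vCPU in host 9; 2 vCPU remain.
9 hosts × 16 vCPU = 144 vCPU; used 117 vCPU; unused 27 vCPU.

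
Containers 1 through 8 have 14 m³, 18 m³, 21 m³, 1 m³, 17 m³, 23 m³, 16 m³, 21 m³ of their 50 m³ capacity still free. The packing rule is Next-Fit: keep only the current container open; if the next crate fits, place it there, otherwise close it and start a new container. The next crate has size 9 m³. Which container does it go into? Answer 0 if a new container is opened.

8

Next-Fit only looks at container 8, which has 21 m³ free.
9 m³ fits there.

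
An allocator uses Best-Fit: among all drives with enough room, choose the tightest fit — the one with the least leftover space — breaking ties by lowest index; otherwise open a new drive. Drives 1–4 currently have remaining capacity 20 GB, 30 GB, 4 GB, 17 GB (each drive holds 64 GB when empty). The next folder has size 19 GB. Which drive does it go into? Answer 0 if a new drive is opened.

Drives with room: drive 1 (20 GB), drive 2 (30 GB).
Tightest fit is drive 1 with 20 GB free.

1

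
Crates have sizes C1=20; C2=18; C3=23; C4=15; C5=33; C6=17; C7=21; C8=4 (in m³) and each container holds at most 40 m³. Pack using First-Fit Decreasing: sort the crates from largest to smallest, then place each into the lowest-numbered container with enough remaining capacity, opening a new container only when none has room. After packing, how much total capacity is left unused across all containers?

Sorted descending: 33, 23, 21, 20, 18, 17, 15, 4.
container 1: place 33 m³, 7 m³ left
container 2: place 23 m³, 17 m³ left
container 3: place 21 m³, 19 m³ left
container 4: place 20 m³, 20 m³ left
container 3: place 18 m³, 1 m³ left
container 2: place 17 m³, 0 m³ left
container 4: place 15 m³, 5 m³ left
container 1: place 4 m³, 3 m³ left
4 containers × 40 m³ = 160 m³; used 151 m³; unused 9 m³.

9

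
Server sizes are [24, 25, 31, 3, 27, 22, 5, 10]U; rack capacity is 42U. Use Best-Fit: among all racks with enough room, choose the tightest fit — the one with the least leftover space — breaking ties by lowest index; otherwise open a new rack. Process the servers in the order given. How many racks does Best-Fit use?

5 racks

rack 1: place 24U, 18U left
rack 2: place 25U, 17U left
rack 3: place 31U, 11U left
rack 3: place 3U, 8U left
rack 4: place 27U, 15U left
rack 5: place 22U, 20U left
rack 3: place 5U, 3U left
rack 4: place 10U, 5U left
Final racks: [24] [25] [31,3,5] [27,10] [22].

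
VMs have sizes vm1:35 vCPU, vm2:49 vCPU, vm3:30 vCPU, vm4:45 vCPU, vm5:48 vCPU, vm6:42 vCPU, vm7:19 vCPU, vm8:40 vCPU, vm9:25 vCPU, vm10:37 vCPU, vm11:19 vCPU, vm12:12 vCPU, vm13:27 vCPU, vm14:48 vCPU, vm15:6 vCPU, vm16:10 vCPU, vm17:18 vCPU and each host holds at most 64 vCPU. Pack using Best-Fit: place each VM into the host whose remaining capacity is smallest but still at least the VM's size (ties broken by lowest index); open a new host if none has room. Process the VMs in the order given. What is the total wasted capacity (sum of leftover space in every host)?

66

host 1: place vm1 (35 vCPU), 29 vCPU left
host 2: place vm2 (49 vCPU), 15 vCPU left
host 3: place vm3 (30 vCPU), 34 vCPU left
host 4: place vm4 (45 vCPU), 19 vCPU left
host 5: place vm5 (48 vCPU), 16 vCPU left
host 6: place vm6 (42 vCPU), 22 vCPU left
host 4: place vm7 (19 vCPU), 0 vCPU left
host 7: place vm8 (40 vCPU), 24 vCPU left
host 1: place vm9 (25 vCPU), 4 vCPU left
host 8: place vm10 (37 vCPU), 27 vCPU left
host 6: place vm11 (19 vCPU), 3 vCPU left
host 2: place vm12 (12 vCPU), 3 vCPU left
host 8: place vm13 (27 vCPU), 0 vCPU left
host 9: place vm14 (48 vCPU), 16 vCPU left
host 5: place vm15 (6 vCPU), 10 vCPU left
host 5: place vm16 (10 vCPU), 0 vCPU left
host 7: place vm17 (18 vCPU), 6 vCPU left
9 hosts × 64 vCPU = 576 vCPU; used 510 vCPU; unused 66 vCPU.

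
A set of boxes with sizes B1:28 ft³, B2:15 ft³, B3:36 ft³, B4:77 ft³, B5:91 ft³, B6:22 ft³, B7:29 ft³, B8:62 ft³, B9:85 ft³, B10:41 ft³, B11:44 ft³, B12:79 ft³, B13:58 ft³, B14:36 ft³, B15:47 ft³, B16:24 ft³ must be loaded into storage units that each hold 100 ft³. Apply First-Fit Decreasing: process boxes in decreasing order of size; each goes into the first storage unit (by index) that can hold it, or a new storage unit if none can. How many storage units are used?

9

Sorted descending: 91, 85, 79, 77, 62, 58, 47, 44, 41, 36, 36, 29, 28, 24, 22, 15.
Put 91 ft³ in storage unit 1; 9 ft³ remain.
Put 85 ft³ in storage unit 2; 15 ft³ remain.
Put 79 ft³ in storage unit 3; 21 ft³ remain.
Put 77 ft³ in storage unit 4; 23 ft³ remain.
Put 62 ft³ in storage unit 5; 38 ft³ remain.
Put 58 ft³ in storage unit 6; 42 ft³ remain.
Put 47 ft³ in storage unit 7; 53 ft³ remain.
Put 44 ft³ in storage unit 7; 9 ft³ remain.
Put 41 ft³ in storage unit 6; 1 ft³ remain.
Put 36 ft³ in storage unit 5; 2 ft³ remain.
Put 36 ft³ in storage unit 8; 64 ft³ remain.
Put 29 ft³ in storage unit 8; 35 ft³ remain.
Put 28 ft³ in storage unit 8; 7 ft³ remain.
Put 24 ft³ in storage unit 9; 76 ft³ remain.
Put 22 ft³ in storage unit 4; 1 ft³ remain.
Put 15 ft³ in storage unit 2; 0 ft³ remain.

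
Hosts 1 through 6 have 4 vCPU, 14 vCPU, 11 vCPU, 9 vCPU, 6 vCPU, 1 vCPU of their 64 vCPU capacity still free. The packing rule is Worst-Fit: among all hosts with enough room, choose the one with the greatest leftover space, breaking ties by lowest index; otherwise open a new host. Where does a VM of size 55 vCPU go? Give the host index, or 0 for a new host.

0

No host has ≥ 55 vCPU free, so a new host is opened.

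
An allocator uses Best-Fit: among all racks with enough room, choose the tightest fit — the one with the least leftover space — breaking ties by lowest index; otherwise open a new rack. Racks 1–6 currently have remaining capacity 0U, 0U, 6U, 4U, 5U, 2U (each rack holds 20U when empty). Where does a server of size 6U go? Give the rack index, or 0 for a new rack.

3

Racks with room: rack 3 (6U).
Tightest fit is rack 3 with 6U free.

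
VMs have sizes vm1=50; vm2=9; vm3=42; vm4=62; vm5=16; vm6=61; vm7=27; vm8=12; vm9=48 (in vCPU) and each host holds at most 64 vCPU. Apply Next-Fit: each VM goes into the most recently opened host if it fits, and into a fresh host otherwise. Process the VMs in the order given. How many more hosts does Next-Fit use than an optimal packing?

1

Next-Fit: [50,9] [42] [62] [16] [61] [27,12] [48] → 7 hosts.
Total size 327 vCPU; any packing needs at least ⌈327/64⌉ = 6 hosts.
An optimal packing achieves that bound: [62] [61] [50,12] [48,16] [42,9] [27] → 6 hosts.
Excess: 7 − 6 = 1.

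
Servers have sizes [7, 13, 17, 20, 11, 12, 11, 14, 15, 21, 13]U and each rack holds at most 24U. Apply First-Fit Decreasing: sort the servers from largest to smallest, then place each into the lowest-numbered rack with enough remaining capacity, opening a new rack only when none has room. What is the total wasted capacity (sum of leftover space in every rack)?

38

Sorted descending: 21, 20, 17, 15, 14, 13, 13, 12, 11, 11, 7.
21U → rack 1 (remaining 3U)
20U → rack 2 (remaining 4U)
17U → rack 3 (remaining 7U)
15U → rack 4 (remaining 9U)
14U → rack 5 (remaining 10U)
13U → rack 6 (remaining 11U)
13U → rack 7 (remaining 11U)
12U → rack 8 (remaining 12U)
11U → rack 6 (remaining 0U)
11U → rack 7 (remaining 0U)
7U → rack 3 (remaining 0U)
8 racks × 24U = 192U; used 154U; unused 38U.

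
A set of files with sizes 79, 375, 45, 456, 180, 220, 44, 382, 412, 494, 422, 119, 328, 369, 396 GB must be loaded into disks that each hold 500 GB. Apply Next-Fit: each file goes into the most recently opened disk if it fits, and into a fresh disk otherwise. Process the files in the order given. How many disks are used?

10 disks

Put 79 GB in disk 1; 421 GB remain.
Put 375 GB in disk 1; 46 GB remain.
Put 45 GB in disk 1; 1 GB remain.
Put 456 GB in disk 2; 44 GB remain.
Put 180 GB in disk 3; 320 GB remain.
Put 220 GB in disk 3; 100 GB remain.
Put 44 GB in disk 3; 56 GB remain.
Put 382 GB in disk 4; 118 GB remain.
Put 412 GB in disk 5; 88 GB remain.
Put 494 GB in disk 6; 6 GB remain.
Put 422 GB in disk 7; 78 GB remain.
Put 119 GB in disk 8; 381 GB remain.
Put 328 GB in disk 8; 53 GB remain.
Put 369 GB in disk 9; 131 GB remain.
Put 396 GB in disk 10; 104 GB remain.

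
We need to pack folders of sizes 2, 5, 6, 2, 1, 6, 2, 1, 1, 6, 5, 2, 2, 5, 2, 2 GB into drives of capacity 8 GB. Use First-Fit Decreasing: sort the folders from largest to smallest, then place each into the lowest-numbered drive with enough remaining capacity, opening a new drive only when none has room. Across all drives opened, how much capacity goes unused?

6

Sorted descending: 6, 6, 6, 5, 5, 5, 2, 2, 2, 2, 2, 2, 2, 1, 1, 1.
Put 6 GB in drive 1; 2 GB remain.
Put 6 GB in drive 2; 2 GB remain.
Put 6 GB in drive 3; 2 GB remain.
Put 5 GB in drive 4; 3 GB remain.
Put 5 GB in drive 5; 3 GB remain.
Put 5 GB in drive 6; 3 GB remain.
Put 2 GB in drive 1; 0 GB remain.
Put 2 GB in drive 2; 0 GB remain.
Put 2 GB in drive 3; 0 GB remain.
Put 2 GB in drive 4; 1 GB remain.
Put 2 GB in drive 5; 1 GB remain.
Put 2 GB in drive 6; 1 GB remain.
Put 2 GB in drive 7; 6 GB remain.
Put 1 GB in drive 4; 0 GB remain.
Put 1 GB in drive 5; 0 GB remain.
Put 1 GB in drive 6; 0 GB remain.
7 drives × 8 GB = 56 GB; used 50 GB; unused 6 GB.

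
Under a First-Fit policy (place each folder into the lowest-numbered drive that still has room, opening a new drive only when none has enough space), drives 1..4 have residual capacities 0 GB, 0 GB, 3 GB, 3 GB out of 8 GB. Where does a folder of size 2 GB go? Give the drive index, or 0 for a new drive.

3

Drives with room: drive 3 (3 GB), drive 4 (3 GB).
The first with room is drive 3.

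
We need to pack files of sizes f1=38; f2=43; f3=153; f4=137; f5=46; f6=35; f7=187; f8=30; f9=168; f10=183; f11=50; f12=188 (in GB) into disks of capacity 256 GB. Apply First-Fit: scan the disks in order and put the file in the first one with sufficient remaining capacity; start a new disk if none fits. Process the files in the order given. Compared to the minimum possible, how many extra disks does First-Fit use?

First-Fit: [38,43,153] [137,46,35,30] [187,50] [168] [183] [188] → 6 disks.
6 files exceed 128 GB (half the capacity), and no two of those can share a disk, so at least 6 disks are needed.
So 6 is already optimal.

0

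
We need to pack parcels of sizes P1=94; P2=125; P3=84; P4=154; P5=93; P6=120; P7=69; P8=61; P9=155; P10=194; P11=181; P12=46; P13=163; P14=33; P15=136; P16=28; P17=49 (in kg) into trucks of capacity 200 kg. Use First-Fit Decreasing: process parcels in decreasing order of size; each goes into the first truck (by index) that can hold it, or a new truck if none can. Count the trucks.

10 trucks

Sorted descending: 194, 181, 163, 155, 154, 136, 125, 120, 94, 93, 84, 69, 61, 49, 46, 33, 28.
Put 194 kg in truck 1; 6 kg remain.
Put 181 kg in truck 2; 19 kg remain.
Put 163 kg in truck 3; 37 kg remain.
Put 155 kg in truck 4; 45 kg remain.
Put 154 kg in truck 5; 46 kg remain.
Put 136 kg in truck 6; 64 kg remain.
Put 125 kg in truck 7; 75 kg remain.
Put 120 kg in truck 8; 80 kg remain.
Put 94 kg in truck 9; 106 kg remain.
Put 93 kg in truck 9; 13 kg remain.
Put 84 kg in truck 10; 116 kg remain.
Put 69 kg in truck 7; 6 kg remain.
Put 61 kg in truck 6; 3 kg remain.
Put 49 kg in truck 8; 31 kg remain.
Put 46 kg in truck 5; 0 kg remain.
Put 33 kg in truck 3; 4 kg remain.
Put 28 kg in truck 4; 17 kg remain.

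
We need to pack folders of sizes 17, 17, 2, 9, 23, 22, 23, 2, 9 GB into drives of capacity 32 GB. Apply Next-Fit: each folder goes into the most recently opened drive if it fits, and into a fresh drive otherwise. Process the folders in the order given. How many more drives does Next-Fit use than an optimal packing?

Next-Fit: [17] [17,2,9] [23] [22] [23,2] [9] → 6 drives.
5 folders exceed 16 GB (half the capacity), and no two of those can share a drive, so at least 5 drives are needed.
An optimal packing achieves that bound: [23,9] [23,9] [22,2,2] [17] [17] → 5 drives.
Excess: 6 − 5 = 1.

1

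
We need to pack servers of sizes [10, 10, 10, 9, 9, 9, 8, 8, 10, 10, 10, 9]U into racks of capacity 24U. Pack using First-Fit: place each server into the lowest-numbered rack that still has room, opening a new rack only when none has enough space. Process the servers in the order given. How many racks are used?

10U → rack 1 (remaining 14U)
10U → rack 1 (remaining 4U)
10U → rack 2 (remaining 14U)
9U → rack 2 (remaining 5U)
9U → rack 3 (remaining 15U)
9U → rack 3 (remaining 6U)
8U → rack 4 (remaining 16U)
8U → rack 4 (remaining 8U)
10U → rack 5 (remaining 14U)
10U → rack 5 (remaining 4U)
10U → rack 6 (remaining 14U)
9U → rack 6 (remaining 5U)

6 racks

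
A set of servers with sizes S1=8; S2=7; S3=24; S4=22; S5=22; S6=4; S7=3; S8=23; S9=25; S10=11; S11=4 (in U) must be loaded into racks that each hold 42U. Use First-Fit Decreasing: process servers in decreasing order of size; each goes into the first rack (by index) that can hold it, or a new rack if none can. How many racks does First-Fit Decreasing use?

5 racks

Sorted descending: 25, 24, 23, 22, 22, 11, 8, 7, 4, 4, 3.
Put 25U in rack 1; 17U remain.
Put 24U in rack 2; 18U remain.
Put 23U in rack 3; 19U remain.
Put 22U in rack 4; 20U remain.
Put 22U in rack 5; 20U remain.
Put 11U in rack 1; 6U remain.
Put 8U in rack 2; 10U remain.
Put 7U in rack 2; 3U remain.
Put 4U in rack 1; 2U remain.
Put 4U in rack 3; 15U remain.
Put 3U in rack 2; 0U remain.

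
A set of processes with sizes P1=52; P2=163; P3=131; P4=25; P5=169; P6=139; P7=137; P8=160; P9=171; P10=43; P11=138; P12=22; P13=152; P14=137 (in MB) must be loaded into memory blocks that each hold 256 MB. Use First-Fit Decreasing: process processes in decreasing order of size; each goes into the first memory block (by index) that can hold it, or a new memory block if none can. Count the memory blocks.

Sorted descending: 171, 169, 163, 160, 152, 139, 138, 137, 137, 131, 52, 43, 25, 22.
memory block 1: place 171 MB, 85 MB left
memory block 2: place 169 MB, 87 MB left
memory block 3: place 163 MB, 93 MB left
memory block 4: place 160 MB, 96 MB left
memory block 5: place 152 MB, 104 MB left
memory block 6: place 139 MB, 117 MB left
memory block 7: place 138 MB, 118 MB left
memory block 8: place 137 MB, 119 MB left
memory block 9: place 137 MB, 119 MB left
memory block 10: place 131 MB, 125 MB left
memory block 1: place 52 MB, 33 MB left
memory block 2: place 43 MB, 44 MB left
memory block 1: place 25 MB, 8 MB left
memory block 2: place 22 MB, 22 MB left

10 memory blocks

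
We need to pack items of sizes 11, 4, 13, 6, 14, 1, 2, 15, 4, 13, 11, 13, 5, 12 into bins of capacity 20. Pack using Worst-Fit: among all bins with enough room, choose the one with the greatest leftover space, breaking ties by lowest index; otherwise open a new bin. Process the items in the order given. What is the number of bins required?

bin 1: place 11, 9 left
bin 1: place 4, 5 left
bin 2: place 13, 7 left
bin 2: place 6, 1 left
bin 3: place 14, 6 left
bin 3: place 1, 5 left
bin 1: place 2, 3 left
bin 4: place 15, 5 left
bin 3: place 4, 1 left
bin 5: place 13, 7 left
bin 6: place 11, 9 left
bin 7: place 13, 7 left
bin 6: place 5, 4 left
bin 8: place 12, 8 left
Final bins: [11,4,2] [13,6] [14,1,4] [15] [13] [11,5] [13] [12].

8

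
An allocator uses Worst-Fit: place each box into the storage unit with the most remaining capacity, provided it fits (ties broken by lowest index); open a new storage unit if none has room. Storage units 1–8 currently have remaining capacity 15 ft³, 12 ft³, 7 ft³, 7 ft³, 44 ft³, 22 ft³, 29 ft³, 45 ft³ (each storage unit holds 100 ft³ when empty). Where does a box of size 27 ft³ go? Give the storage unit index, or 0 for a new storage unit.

8

Storage units with room: storage unit 5 (44 ft³), storage unit 7 (29 ft³), storage unit 8 (45 ft³).
Most room is storage unit 8 with 45 ft³ free.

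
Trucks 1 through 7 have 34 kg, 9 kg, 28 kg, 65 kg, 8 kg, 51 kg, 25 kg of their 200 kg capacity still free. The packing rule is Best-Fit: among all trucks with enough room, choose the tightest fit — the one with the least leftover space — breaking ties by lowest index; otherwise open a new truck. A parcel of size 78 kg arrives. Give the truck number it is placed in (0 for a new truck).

No truck has ≥ 78 kg free, so a new truck is opened.

0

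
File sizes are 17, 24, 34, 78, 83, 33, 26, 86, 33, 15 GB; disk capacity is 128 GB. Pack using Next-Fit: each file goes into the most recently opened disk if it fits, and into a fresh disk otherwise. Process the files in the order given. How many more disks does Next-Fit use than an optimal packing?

Next-Fit: [17,24,34] [78] [83,33] [26,86] [33,15] → 5 disks.
Total size 429 GB; any packing needs at least ⌈429/128⌉ = 4 disks.
An optimal packing achieves that bound: [86,34] [83,33] [78,33,17] [26,24,15] → 4 disks.
Excess: 5 − 4 = 1.

1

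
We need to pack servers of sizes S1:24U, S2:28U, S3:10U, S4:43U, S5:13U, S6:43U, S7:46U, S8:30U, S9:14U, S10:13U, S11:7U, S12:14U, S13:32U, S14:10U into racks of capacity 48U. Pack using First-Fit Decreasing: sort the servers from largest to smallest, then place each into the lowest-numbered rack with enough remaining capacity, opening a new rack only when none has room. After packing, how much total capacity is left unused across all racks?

Sorted descending: 46, 43, 43, 32, 30, 28, 24, 14, 14, 13, 13, 10, 10, 7.
rack 1: place 46U, 2U left
rack 2: place 43U, 5U left
rack 3: place 43U, 5U left
rack 4: place 32U, 16U left
rack 5: place 30U, 18U left
rack 6: place 28U, 20U left
rack 7: place 24U, 24U left
rack 4: place 14U, 2U left
rack 5: place 14U, 4U left
rack 6: place 13U, 7U left
rack 7: place 13U, 11U left
rack 7: place 10U, 1U left
rack 8: place 10U, 38U left
rack 6: place 7U, 0U left
8 racks × 48U = 384U; used 327U; unused 57U.

57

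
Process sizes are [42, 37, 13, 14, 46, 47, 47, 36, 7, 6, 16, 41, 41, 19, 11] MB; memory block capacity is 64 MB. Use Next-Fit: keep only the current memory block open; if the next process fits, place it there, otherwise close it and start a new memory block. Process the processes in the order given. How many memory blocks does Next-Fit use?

9 memory blocks

memory block 1: place 42 MB, 22 MB left
memory block 2: place 37 MB, 27 MB left
memory block 2: place 13 MB, 14 MB left
memory block 2: place 14 MB, 0 MB left
memory block 3: place 46 MB, 18 MB left
memory block 4: place 47 MB, 17 MB left
memory block 5: place 47 MB, 17 MB left
memory block 6: place 36 MB, 28 MB left
memory block 6: place 7 MB, 21 MB left
memory block 6: place 6 MB, 15 MB left
memory block 7: place 16 MB, 48 MB left
memory block 7: place 41 MB, 7 MB left
memory block 8: place 41 MB, 23 MB left
memory block 8: place 19 MB, 4 MB left
memory block 9: place 11 MB, 53 MB left
Final memory blocks: [42] [37,13,14] [46] [47] [47] [36,7,6] [16,41] [41,19] [11].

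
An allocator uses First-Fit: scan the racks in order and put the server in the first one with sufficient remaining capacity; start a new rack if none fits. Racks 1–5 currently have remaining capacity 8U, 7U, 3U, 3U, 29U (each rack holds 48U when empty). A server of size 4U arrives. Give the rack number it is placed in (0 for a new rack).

Racks with room: rack 1 (8U), rack 2 (7U), rack 5 (29U).
The first with room is rack 1.

1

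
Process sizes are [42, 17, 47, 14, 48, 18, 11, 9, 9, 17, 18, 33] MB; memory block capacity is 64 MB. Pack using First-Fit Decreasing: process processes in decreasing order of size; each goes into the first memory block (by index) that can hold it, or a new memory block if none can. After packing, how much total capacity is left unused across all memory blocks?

Sorted descending: 48, 47, 42, 33, 18, 18, 17, 17, 14, 11, 9, 9.
Put 48 MB in memory block 1; 16 MB remain.
Put 47 MB in memory block 2; 17 MB remain.
Put 42 MB in memory block 3; 22 MB remain.
Put 33 MB in memory block 4; 31 MB remain.
Put 18 MB in memory block 3; 4 MB remain.
Put 18 MB in memory block 4; 13 MB remain.
Put 17 MB in memory block 2; 0 MB remain.
Put 17 MB in memory block 5; 47 MB remain.
Put 14 MB in memory block 1; 2 MB remain.
Put 11 MB in memory block 4; 2 MB remain.
Put 9 MB in memory block 5; 38 MB remain.
Put 9 MB in memory block 5; 29 MB remain.
5 memory blocks × 64 MB = 320 MB; used 283 MB; unused 37 MB.

37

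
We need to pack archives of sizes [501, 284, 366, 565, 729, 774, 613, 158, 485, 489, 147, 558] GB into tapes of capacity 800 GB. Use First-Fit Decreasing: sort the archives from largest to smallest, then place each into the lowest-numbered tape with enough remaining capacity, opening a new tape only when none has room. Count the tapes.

9

Sorted descending: 774, 729, 613, 565, 558, 501, 489, 485, 366, 284, 158, 147.
774 GB → tape 1 (remaining 26 GB)
729 GB → tape 2 (remaining 71 GB)
613 GB → tape 3 (remaining 187 GB)
565 GB → tape 4 (remaining 235 GB)
558 GB → tape 5 (remaining 242 GB)
501 GB → tape 6 (remaining 299 GB)
489 GB → tape 7 (remaining 311 GB)
485 GB → tape 8 (remaining 315 GB)
366 GB → tape 9 (remaining 434 GB)
284 GB → tape 6 (remaining 15 GB)
158 GB → tape 3 (remaining 29 GB)
147 GB → tape 4 (remaining 88 GB)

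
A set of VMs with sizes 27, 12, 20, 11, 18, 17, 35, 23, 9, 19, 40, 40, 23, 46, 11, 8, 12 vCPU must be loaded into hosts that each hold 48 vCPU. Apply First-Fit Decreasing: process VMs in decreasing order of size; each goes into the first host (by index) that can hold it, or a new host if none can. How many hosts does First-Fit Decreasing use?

9 hosts

Sorted descending: 46, 40, 40, 35, 27, 23, 23, 20, 19, 18, 17, 12, 12, 11, 11, 9, 8.
Put 46 vCPU in host 1; 2 vCPU remain.
Put 40 vCPU in host 2; 8 vCPU remain.
Put 40 vCPU in host 3; 8 vCPU remain.
Put 35 vCPU in host 4; 13 vCPU remain.
Put 27 vCPU in host 5; 21 vCPU remain.
Put 23 vCPU in host 6; 25 vCPU remain.
Put 23 vCPU in host 6; 2 vCPU remain.
Put 20 vCPU in host 5; 1 vCPU remain.
Put 19 vCPU in host 7; 29 vCPU remain.
Put 18 vCPU in host 7; 11 vCPU remain.
Put 17 vCPU in host 8; 31 vCPU remain.
Put 12 vCPU in host 4; 1 vCPU remain.
Put 12 vCPU in host 8; 19 vCPU remain.
Put 11 vCPU in host 7; 0 vCPU remain.
Put 11 vCPU in host 8; 8 vCPU remain.
Put 9 vCPU in host 9; 39 vCPU remain.
Put 8 vCPU in host 2; 0 vCPU remain.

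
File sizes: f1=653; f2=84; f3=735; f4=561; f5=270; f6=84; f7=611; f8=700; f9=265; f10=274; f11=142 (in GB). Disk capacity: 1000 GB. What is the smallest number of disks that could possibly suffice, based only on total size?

5

Total size = 653 + 84 + 735 + 561 + 270 + 84 + 611 + 700 + 265 + 274 + 142 = 4379 GB.
⌈4379 / 1000⌉ = 5.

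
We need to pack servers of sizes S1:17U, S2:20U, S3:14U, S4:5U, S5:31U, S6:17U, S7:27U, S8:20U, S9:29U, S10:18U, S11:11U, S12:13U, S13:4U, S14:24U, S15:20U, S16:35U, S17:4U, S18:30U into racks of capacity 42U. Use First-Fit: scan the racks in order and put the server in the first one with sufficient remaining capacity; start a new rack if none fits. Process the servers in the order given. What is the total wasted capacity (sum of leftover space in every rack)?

81

rack 1: place S1 (17U), 25U left
rack 1: place S2 (20U), 5U left
rack 2: place S3 (14U), 28U left
rack 1: place S4 (5U), 0U left
rack 3: place S5 (31U), 11U left
rack 2: place S6 (17U), 11U left
rack 4: place S7 (27U), 15U left
rack 5: place S8 (20U), 22U left
rack 6: place S9 (29U), 13U left
rack 5: place S10 (18U), 4U left
rack 2: place S11 (11U), 0U left
rack 4: place S12 (13U), 2U left
rack 3: place S13 (4U), 7U left
rack 7: place S14 (24U), 18U left
rack 8: place S15 (20U), 22U left
rack 9: place S16 (35U), 7U left
rack 3: place S17 (4U), 3U left
rack 10: place S18 (30U), 12U left
10 racks × 42U = 420U; used 339U; unused 81U.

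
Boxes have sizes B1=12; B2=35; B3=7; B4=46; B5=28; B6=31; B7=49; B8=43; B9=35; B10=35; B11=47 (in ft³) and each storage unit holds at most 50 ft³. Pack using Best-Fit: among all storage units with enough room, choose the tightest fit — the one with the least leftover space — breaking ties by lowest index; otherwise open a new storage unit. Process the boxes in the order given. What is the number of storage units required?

B1 (12 ft³) → storage unit 1 (remaining 38 ft³)
B2 (35 ft³) → storage unit 1 (remaining 3 ft³)
B3 (7 ft³) → storage unit 2 (remaining 43 ft³)
B4 (46 ft³) → storage unit 3 (remaining 4 ft³)
B5 (28 ft³) → storage unit 2 (remaining 15 ft³)
B6 (31 ft³) → storage unit 4 (remaining 19 ft³)
B7 (49 ft³) → storage unit 5 (remaining 1 ft³)
B8 (43 ft³) → storage unit 6 (remaining 7 ft³)
B9 (35 ft³) → storage unit 7 (remaining 15 ft³)
B10 (35 ft³) → storage unit 8 (remaining 15 ft³)
B11 (47 ft³) → storage unit 9 (remaining 3 ft³)
Final storage units: [12,35] [7,28] [46] [31] [49] [43] [35] [35] [47].

9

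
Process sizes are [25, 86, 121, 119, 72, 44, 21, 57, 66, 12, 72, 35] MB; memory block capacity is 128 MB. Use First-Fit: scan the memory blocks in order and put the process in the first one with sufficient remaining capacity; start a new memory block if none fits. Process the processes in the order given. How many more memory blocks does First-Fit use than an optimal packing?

1

First-Fit: [25,86,12] [121] [119] [72,44] [21,57,35] [66] [72] → 7 memory blocks.
Total size 730 MB; any packing needs at least ⌈730/128⌉ = 6 memory blocks.
An optimal packing achieves that bound: [121] [119] [86,35] [72,44,12] [72,25,21] [66,57] → 6 memory blocks.
Excess: 7 − 6 = 1.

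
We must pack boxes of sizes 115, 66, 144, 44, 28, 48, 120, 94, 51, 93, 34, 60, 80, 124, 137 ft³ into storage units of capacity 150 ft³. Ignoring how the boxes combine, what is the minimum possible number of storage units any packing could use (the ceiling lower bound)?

9

Total size = 115 + 66 + 144 + 44 + 28 + 48 + 120 + 94 + 51 + 93 + 34 + 60 + 80 + 124 + 137 = 1238 ft³.
⌈1238 / 150⌉ = 9.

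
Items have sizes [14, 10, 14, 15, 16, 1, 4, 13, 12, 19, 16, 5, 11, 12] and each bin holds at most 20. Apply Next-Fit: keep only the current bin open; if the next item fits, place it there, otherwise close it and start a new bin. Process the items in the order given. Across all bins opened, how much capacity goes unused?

14 → bin 1 (remaining 6)
10 → bin 2 (remaining 10)
14 → bin 3 (remaining 6)
15 → bin 4 (remaining 5)
16 → bin 5 (remaining 4)
1 → bin 5 (remaining 3)
4 → bin 6 (remaining 16)
13 → bin 6 (remaining 3)
12 → bin 7 (remaining 8)
19 → bin 8 (remaining 1)
16 → bin 9 (remaining 4)
5 → bin 10 (remaining 15)
11 → bin 10 (remaining 4)
12 → bin 11 (remaining 8)
11 bins × 20 = 220; used 162; unused 58.

58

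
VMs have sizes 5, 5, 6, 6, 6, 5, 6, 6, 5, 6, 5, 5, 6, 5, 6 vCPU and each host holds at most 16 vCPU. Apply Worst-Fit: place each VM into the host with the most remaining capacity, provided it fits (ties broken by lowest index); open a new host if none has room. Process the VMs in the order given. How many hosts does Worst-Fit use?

5 vCPU → host 1 (remaining 11 vCPU)
5 vCPU → host 1 (remaining 6 vCPU)
6 vCPU → host 1 (remaining 0 vCPU)
6 vCPU → host 2 (remaining 10 vCPU)
6 vCPU → host 2 (remaining 4 vCPU)
5 vCPU → host 3 (remaining 11 vCPU)
6 vCPU → host 3 (remaining 5 vCPU)
6 vCPU → host 4 (remaining 10 vCPU)
5 vCPU → host 4 (remaining 5 vCPU)
6 vCPU → host 5 (remaining 10 vCPU)
5 vCPU → host 5 (remaining 5 vCPU)
5 vCPU → host 3 (remaining 0 vCPU)
6 vCPU → host 6 (remaining 10 vCPU)
5 vCPU → host 6 (remaining 5 vCPU)
6 vCPU → host 7 (remaining 10 vCPU)

7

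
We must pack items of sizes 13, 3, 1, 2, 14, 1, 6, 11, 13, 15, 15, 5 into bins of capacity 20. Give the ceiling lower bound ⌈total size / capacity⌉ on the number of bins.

5

Total size = 13 + 3 + 1 + 2 + 14 + 1 + 6 + 11 + 13 + 15 + 15 + 5 = 99.
⌈99 / 20⌉ = 5.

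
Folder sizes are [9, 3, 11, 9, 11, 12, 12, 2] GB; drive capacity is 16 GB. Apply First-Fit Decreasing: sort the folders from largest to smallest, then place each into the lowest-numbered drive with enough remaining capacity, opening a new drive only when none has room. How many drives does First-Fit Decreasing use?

Sorted descending: 12, 12, 11, 11, 9, 9, 3, 2.
Put 12 GB in drive 1; 4 GB remain.
Put 12 GB in drive 2; 4 GB remain.
Put 11 GB in drive 3; 5 GB remain.
Put 11 GB in drive 4; 5 GB remain.
Put 9 GB in drive 5; 7 GB remain.
Put 9 GB in drive 6; 7 GB remain.
Put 3 GB in drive 1; 1 GB remain.
Put 2 GB in drive 2; 2 GB remain.

6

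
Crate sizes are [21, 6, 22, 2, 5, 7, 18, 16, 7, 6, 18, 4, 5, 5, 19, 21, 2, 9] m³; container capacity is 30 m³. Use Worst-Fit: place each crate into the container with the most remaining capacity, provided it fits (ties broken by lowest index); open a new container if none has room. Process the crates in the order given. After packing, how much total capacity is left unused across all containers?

Put 21 m³ in container 1; 9 m³ remain.
Put 6 m³ in container 1; 3 m³ remain.
Put 22 m³ in container 2; 8 m³ remain.
Put 2 m³ in container 2; 6 m³ remain.
Put 5 m³ in container 2; 1 m³ remain.
Put 7 m³ in container 3; 23 m³ remain.
Put 18 m³ in container 3; 5 m³ remain.
Put 16 m³ in container 4; 14 m³ remain.
Put 7 m³ in container 4; 7 m³ remain.
Put 6 m³ in container 4; 1 m³ remain.
Put 18 m³ in container 5; 12 m³ remain.
Put 4 m³ in container 5; 8 m³ remain.
Put 5 m³ in container 5; 3 m³ remain.
Put 5 m³ in container 3; 0 m³ remain.
Put 19 m³ in container 6; 11 m³ remain.
Put 21 m³ in container 7; 9 m³ remain.
Put 2 m³ in container 6; 9 m³ remain.
Put 9 m³ in container 6; 0 m³ remain.
7 containers × 30 m³ = 210 m³; used 193 m³; unused 17 m³.

17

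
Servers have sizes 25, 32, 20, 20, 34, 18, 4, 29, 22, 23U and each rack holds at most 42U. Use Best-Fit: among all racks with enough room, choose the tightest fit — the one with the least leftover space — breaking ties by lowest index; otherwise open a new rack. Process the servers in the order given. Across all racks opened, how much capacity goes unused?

Put 25U in rack 1; 17U remain.
Put 32U in rack 2; 10U remain.
Put 20U in rack 3; 22U remain.
Put 20U in rack 3; 2U remain.
Put 34U in rack 4; 8U remain.
Put 18U in rack 5; 24U remain.
Put 4U in rack 4; 4U remain.
Put 29U in rack 6; 13U remain.
Put 22U in rack 5; 2U remain.
Put 23U in rack 7; 19U remain.
7 racks × 42U = 294U; used 227U; unused 67U.

67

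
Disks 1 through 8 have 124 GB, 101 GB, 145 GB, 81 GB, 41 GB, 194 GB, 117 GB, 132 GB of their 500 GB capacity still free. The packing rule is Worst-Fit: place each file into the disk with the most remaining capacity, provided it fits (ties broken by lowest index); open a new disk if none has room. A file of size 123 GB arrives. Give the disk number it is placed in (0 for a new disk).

Disks with room: disk 1 (124 GB), disk 3 (145 GB), disk 6 (194 GB), disk 8 (132 GB).
Most room is disk 6 with 194 GB free.

6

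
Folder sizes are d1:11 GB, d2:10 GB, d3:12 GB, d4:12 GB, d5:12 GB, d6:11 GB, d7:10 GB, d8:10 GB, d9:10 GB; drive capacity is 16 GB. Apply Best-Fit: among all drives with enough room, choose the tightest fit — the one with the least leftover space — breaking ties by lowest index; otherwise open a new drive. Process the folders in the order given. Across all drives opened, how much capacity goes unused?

drive 1: place d1 (11 GB), 5 GB left
drive 2: place d2 (10 GB), 6 GB left
drive 3: place d3 (12 GB), 4 GB left
drive 4: place d4 (12 GB), 4 GB left
drive 5: place d5 (12 GB), 4 GB left
drive 6: place d6 (11 GB), 5 GB left
drive 7: place d7 (10 GB), 6 GB left
drive 8: place d8 (10 GB), 6 GB left
drive 9: place d9 (10 GB), 6 GB left
9 drives × 16 GB = 144 GB; used 98 GB; unused 46 GB.

46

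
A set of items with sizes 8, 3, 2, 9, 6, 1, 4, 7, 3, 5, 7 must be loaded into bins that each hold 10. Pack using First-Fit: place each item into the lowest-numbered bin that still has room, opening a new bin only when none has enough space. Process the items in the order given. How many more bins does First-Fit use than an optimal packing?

1

First-Fit: [8,2] [3,6,1] [9] [4,3] [7] [5] [7] → 7 bins.
Total size 55; any packing needs at least ⌈55/10⌉ = 6 bins.
An optimal packing achieves that bound: [9,1] [8,2] [7,3] [7,3] [6,4] [5] → 6 bins.
Excess: 7 − 6 = 1.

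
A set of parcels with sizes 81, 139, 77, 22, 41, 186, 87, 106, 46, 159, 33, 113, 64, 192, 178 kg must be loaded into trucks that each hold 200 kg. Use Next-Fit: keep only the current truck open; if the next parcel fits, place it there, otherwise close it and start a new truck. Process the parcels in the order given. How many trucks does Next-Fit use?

truck 1: place 81 kg, 119 kg left
truck 2: place 139 kg, 61 kg left
truck 3: place 77 kg, 123 kg left
truck 3: place 22 kg, 101 kg left
truck 3: place 41 kg, 60 kg left
truck 4: place 186 kg, 14 kg left
truck 5: place 87 kg, 113 kg left
truck 5: place 106 kg, 7 kg left
truck 6: place 46 kg, 154 kg left
truck 7: place 159 kg, 41 kg left
truck 7: place 33 kg, 8 kg left
truck 8: place 113 kg, 87 kg left
truck 8: place 64 kg, 23 kg left
truck 9: place 192 kg, 8 kg left
truck 10: place 178 kg, 22 kg left
Final trucks: [81] [139] [77,22,41] [186] [87,106] [46] [159,33] [113,64] [192] [178].

10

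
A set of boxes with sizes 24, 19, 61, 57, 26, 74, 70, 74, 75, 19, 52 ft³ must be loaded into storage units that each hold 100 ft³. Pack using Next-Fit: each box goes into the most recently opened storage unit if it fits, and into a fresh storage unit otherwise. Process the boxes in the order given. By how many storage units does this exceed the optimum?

1

Next-Fit: [24,19] [61] [57,26] [74] [70] [74] [75,19] [52] → 8 storage units.
7 boxes exceed 50 ft³ (half the capacity), and no two of those can share a storage unit, so at least 7 storage units are needed.
An optimal packing achieves that bound: [75,24] [74,26] [74,19] [70,19] [61] [57] [52] → 7 storage units.
Excess: 8 − 7 = 1.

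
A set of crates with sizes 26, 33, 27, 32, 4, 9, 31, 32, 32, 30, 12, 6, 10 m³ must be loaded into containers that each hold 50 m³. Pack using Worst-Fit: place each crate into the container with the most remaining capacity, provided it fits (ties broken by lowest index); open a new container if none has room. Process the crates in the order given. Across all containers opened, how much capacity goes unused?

container 1: place 26 m³, 24 m³ left
container 2: place 33 m³, 17 m³ left
container 3: place 27 m³, 23 m³ left
container 4: place 32 m³, 18 m³ left
container 1: place 4 m³, 20 m³ left
container 3: place 9 m³, 14 m³ left
container 5: place 31 m³, 19 m³ left
container 6: place 32 m³, 18 m³ left
container 7: place 32 m³, 18 m³ left
container 8: place 30 m³, 20 m³ left
container 1: place 12 m³, 8 m³ left
container 8: place 6 m³, 14 m³ left
container 5: place 10 m³, 9 m³ left
8 containers × 50 m³ = 400 m³; used 284 m³; unused 116 m³.

116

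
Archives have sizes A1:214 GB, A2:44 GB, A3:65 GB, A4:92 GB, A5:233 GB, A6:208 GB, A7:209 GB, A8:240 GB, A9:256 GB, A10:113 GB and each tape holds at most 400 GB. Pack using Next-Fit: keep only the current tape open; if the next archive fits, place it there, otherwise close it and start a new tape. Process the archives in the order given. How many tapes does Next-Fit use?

6 tapes

tape 1: place A1 (214 GB), 186 GB left
tape 1: place A2 (44 GB), 142 GB left
tape 1: place A3 (65 GB), 77 GB left
tape 2: place A4 (92 GB), 308 GB left
tape 2: place A5 (233 GB), 75 GB left
tape 3: place A6 (208 GB), 192 GB left
tape 4: place A7 (209 GB), 191 GB left
tape 5: place A8 (240 GB), 160 GB left
tape 6: place A9 (256 GB), 144 GB left
tape 6: place A10 (113 GB), 31 GB left
Final tapes: [214,44,65] [92,233] [208] [209] [240] [256,113].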